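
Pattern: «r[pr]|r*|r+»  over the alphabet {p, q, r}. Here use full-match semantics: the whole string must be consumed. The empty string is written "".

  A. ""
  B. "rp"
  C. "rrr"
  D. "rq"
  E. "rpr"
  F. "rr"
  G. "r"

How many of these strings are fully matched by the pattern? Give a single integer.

A → match
B → match
C → match
D → no match
E → no match
F → match
G → match
Total matched: 5

5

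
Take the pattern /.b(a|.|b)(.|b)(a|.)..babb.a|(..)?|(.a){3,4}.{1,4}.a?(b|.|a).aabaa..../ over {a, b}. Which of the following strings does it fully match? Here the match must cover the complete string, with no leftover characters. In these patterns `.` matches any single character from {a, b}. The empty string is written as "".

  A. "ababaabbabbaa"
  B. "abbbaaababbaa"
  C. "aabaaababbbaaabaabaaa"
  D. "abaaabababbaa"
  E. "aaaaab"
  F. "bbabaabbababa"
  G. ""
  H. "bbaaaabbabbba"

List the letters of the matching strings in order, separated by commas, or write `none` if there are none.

A, B, C, D, G, H

A → match
B → match
C → match
D → match
E → no match
F → no match
G → match
H → match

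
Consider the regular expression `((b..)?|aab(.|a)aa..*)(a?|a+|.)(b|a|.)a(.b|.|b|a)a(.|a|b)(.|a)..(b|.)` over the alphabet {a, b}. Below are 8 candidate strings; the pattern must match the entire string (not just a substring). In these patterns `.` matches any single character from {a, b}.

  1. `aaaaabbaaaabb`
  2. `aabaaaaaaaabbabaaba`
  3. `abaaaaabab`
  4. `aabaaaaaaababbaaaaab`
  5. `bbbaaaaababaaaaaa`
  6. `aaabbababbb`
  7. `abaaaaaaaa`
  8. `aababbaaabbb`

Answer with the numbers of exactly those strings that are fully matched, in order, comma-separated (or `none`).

1, 2, 3, 4, 5, 6, 7, 8

1 → match
2 → match
3. `abaaaaabab` → match
4 → match
5 → match
6. `aaabbababbb` → match
7. `abaaaaaaaa` → match
8. `aababbaaabbb` → match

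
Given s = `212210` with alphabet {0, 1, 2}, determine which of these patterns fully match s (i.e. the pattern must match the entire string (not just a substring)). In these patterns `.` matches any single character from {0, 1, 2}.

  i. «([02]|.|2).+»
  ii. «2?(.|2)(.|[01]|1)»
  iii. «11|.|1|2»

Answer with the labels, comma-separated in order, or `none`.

i → match
ii → no match
iii → no match

i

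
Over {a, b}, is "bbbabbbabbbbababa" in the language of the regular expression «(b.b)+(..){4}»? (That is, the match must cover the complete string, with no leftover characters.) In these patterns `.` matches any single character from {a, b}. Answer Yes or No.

No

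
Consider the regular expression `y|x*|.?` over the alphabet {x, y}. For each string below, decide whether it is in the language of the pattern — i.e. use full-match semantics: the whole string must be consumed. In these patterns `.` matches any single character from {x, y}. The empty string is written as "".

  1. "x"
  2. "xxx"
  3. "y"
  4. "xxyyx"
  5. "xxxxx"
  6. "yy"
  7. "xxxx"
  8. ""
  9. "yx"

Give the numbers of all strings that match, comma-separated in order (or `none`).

1, 2, 3, 5, 7, 8

1 → match
2 → match
3 → match
4 → no match
5 → match
6 → no match
7 → match
8 → match
9 → no match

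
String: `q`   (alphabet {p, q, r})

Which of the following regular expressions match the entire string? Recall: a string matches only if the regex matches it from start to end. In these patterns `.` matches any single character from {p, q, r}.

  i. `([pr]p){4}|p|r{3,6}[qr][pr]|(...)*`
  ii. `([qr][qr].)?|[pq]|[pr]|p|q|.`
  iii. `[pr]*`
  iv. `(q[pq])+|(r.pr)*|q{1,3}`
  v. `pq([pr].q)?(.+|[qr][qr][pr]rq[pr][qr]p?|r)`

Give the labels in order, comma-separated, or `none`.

i → no match
ii → match
iii → no match
iv → match
v → no match — must start with `pq`

ii, iv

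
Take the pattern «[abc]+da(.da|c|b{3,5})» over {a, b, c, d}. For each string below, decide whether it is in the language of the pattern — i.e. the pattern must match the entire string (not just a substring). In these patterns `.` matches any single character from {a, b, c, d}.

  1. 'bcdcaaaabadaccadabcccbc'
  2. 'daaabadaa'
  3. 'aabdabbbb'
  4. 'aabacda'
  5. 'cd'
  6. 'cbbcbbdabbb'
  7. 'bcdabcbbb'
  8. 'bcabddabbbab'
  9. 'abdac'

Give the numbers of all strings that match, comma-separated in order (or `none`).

1 → no match
2. 'daaabadaa' → no match
3. 'aabdabbbb' → match
4. 'aabacda' → no match
5. 'cd' → no match
6. 'cbbcbbdabbb' → match
7. 'bcdabcbbb' → no match
8. 'bcabddabbbab' → no match
9. 'abdac' → match

3, 6, 9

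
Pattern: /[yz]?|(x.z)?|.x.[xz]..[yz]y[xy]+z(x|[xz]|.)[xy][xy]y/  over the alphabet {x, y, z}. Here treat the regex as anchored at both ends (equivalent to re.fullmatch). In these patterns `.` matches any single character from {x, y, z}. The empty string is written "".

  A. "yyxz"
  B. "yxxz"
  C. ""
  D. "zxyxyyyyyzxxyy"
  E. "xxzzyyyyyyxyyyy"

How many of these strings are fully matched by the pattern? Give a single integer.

A → no match
B → no match
C → match
D → match
E → no match
Total matched: 2

2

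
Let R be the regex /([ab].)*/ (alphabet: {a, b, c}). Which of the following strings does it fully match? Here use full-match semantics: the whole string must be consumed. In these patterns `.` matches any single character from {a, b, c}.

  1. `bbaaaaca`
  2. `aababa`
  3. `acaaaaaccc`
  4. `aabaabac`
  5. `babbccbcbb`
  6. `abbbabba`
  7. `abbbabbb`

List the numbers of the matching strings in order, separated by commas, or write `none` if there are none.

2, 4, 6, 7

1 → no match
2 → match
3 → no match
4 → match
5 → no match
6 → match
7 → match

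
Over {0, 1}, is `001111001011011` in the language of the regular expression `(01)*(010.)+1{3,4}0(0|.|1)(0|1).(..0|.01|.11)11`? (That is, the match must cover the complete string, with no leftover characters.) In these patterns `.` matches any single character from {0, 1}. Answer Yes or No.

No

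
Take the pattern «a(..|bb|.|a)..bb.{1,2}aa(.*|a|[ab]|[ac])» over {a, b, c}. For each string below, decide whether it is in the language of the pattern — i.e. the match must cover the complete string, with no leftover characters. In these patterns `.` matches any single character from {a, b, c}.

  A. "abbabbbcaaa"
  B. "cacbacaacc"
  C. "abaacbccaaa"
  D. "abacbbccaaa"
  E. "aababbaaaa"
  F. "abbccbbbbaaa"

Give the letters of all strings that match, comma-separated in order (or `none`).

A → match
B → no match — must start with "a"
C → no match
D → match
E → match
F → match

A, D, E, F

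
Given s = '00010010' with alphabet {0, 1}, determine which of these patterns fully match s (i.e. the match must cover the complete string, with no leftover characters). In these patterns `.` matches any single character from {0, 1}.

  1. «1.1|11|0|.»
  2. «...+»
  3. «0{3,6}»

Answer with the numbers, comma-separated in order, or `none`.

2

1 → no match
2 → match
3 → no match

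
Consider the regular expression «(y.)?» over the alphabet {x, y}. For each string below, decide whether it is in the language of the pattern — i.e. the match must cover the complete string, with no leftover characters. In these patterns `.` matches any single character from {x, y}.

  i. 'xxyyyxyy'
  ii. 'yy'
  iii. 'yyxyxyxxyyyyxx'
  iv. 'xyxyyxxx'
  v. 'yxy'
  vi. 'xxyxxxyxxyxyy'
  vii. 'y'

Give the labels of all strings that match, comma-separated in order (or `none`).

i. 'xxyyyxyy' → no match
ii. 'yy' → match
iii → no match
iv. 'xyxyyxxx' → no match
v. 'yxy' → no match
vi → no match
vii. 'y' → no match

ii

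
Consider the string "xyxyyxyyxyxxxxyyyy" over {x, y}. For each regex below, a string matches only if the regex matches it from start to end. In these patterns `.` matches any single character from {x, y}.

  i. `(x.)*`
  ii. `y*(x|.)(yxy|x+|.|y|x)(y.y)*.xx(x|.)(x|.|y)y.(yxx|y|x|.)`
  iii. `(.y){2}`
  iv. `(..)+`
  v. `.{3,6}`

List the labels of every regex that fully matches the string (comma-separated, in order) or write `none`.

i → no match
ii → match
iii → no match
iv → match
v → no match

ii, iv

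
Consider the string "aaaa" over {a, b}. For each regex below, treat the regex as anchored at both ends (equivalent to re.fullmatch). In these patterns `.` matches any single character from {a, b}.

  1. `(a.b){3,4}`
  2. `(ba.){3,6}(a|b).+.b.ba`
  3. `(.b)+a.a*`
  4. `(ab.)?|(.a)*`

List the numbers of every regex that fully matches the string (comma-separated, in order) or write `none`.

1 → no match — must end with "b"
2 → no match — must start with "ba"
3 → no match
4 → match

4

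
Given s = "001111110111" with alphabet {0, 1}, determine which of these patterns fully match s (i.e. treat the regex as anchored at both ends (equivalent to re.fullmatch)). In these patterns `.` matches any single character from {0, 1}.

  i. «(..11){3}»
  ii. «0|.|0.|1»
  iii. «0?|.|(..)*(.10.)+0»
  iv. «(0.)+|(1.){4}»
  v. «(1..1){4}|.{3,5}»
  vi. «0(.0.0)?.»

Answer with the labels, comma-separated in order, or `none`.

i

i → match
ii → no match
iii → no match
iv → no match
v → no match
vi → no match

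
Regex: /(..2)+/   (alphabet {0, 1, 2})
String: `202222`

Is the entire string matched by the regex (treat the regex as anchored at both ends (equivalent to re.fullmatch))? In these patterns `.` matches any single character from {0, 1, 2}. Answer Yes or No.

Yes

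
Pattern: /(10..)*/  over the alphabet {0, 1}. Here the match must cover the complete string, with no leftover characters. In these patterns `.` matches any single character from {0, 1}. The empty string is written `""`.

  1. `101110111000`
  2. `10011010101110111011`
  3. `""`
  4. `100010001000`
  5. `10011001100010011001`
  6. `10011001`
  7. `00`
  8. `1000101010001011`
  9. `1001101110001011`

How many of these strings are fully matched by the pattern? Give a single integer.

8

1 → match
2 → match
3 → match
4 → match
5 → match
6 → match
7 → no match
8 → match
9 → match
Total matched: 8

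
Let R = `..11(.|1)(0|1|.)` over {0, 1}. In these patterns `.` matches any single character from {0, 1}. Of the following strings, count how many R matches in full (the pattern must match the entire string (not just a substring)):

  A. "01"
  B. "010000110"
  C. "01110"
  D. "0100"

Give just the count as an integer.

A. "01" → no match
B. "010000110" → no match
C. "01110" → no match
D. "0100" → no match
Total matched: 0

0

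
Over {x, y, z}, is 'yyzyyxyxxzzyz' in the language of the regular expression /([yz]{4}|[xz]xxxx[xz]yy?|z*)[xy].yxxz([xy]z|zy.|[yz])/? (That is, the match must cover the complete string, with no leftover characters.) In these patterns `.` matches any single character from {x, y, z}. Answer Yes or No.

Yes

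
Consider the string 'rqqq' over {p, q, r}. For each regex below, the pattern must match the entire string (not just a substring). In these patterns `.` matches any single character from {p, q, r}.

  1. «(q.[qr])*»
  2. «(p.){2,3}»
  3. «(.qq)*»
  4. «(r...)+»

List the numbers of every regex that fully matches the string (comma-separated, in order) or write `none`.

4

1 → no match
2 → no match — must start with 'p'
3 → no match
4 → match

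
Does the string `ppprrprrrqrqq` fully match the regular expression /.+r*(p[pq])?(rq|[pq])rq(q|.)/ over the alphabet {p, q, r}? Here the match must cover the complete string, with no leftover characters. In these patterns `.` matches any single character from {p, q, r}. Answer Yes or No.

Yes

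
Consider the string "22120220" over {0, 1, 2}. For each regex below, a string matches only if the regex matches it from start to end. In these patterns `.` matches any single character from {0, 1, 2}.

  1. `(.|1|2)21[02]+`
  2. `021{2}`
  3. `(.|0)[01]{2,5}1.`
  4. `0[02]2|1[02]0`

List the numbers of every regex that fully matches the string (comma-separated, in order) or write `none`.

1 → match
2 → no match — must start with "021"
3 → no match
4 → no match

1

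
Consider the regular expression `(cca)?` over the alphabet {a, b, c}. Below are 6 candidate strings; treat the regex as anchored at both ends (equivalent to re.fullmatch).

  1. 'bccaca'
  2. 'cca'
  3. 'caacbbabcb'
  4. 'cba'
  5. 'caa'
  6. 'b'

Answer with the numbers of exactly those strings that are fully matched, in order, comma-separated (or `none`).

1. 'bccaca' → no match
2. 'cca' → match
3. 'caacbbabcb' → no match
4. 'cba' → no match
5. 'caa' → no match
6. 'b' → no match

2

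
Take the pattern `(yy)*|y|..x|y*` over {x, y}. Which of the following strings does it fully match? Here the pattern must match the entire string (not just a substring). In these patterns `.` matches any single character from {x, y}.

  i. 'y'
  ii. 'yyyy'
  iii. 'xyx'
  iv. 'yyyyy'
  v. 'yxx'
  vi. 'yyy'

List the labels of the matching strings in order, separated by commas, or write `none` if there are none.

i → match
ii → match
iii → match
iv → match
v → match
vi → match

i, ii, iii, iv, v, vi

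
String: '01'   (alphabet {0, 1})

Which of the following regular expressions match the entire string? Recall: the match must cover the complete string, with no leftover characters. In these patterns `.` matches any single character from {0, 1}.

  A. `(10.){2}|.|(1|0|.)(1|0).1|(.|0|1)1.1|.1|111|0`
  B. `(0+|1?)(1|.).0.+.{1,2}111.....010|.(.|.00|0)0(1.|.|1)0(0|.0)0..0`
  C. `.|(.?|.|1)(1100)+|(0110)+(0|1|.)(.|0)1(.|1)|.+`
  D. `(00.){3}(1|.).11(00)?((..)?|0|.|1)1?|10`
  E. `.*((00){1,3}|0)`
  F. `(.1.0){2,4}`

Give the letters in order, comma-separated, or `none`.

A → match
B → no match
C → match
D → no match
E → no match
F → no match — must end with '0'

A, C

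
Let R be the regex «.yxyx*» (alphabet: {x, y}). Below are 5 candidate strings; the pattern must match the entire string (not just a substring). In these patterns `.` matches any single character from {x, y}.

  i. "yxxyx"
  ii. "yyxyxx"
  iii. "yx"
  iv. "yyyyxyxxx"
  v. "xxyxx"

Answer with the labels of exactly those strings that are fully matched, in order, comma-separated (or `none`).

i → no match
ii → match
iii → no match
iv → no match
v → no match

ii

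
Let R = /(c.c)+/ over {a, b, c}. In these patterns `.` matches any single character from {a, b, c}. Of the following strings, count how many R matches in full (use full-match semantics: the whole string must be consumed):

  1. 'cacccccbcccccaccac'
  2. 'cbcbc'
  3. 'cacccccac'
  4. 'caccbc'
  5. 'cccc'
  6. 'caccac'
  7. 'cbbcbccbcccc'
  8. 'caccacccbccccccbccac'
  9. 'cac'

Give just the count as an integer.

5

1 → match
2 → no match
3 → match
4 → match
5 → no match
6 → match
7 → no match
8 → no match
9 → match
Total matched: 5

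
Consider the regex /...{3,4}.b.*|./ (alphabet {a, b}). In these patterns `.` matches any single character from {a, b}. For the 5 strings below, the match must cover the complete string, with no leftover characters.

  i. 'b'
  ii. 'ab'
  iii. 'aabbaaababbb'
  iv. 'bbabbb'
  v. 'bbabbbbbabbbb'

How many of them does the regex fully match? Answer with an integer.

i → match
ii → no match
iii → match
iv → no match
v → match
Total matched: 3

3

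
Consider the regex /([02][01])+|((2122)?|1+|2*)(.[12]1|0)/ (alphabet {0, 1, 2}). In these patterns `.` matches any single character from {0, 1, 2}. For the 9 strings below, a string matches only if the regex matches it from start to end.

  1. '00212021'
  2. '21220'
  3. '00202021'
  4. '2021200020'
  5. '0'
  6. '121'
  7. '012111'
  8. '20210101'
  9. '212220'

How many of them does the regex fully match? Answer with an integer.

7

1 → match
2 → match
3 → match
4 → match
5 → match
6 → match
7 → no match
8 → match
9 → no match
Total matched: 7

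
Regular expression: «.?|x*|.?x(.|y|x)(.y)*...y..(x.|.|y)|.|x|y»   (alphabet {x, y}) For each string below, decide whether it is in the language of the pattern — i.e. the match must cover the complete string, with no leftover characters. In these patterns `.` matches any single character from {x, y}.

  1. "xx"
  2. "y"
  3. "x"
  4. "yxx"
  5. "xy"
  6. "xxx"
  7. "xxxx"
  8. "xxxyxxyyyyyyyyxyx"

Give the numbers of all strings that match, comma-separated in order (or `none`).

1, 2, 3, 6, 7

1 → match
2 → match
3 → match
4 → no match
5 → no match
6 → match
7 → match
8 → no match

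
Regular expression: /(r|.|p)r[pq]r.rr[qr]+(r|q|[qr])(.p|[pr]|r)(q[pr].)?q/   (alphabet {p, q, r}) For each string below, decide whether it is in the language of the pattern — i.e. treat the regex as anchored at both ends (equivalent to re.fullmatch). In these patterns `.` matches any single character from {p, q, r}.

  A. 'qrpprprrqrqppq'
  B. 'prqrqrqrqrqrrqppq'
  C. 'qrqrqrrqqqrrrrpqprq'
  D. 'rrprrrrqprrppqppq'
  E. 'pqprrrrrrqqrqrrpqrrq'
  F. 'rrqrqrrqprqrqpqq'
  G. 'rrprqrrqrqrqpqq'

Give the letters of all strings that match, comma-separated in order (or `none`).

A → no match
B → no match
C → match
D → no match
E → no match
F → no match
G → match

C, G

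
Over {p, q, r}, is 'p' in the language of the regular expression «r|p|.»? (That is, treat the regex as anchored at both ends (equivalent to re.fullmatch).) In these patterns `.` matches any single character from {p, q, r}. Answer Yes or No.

Yes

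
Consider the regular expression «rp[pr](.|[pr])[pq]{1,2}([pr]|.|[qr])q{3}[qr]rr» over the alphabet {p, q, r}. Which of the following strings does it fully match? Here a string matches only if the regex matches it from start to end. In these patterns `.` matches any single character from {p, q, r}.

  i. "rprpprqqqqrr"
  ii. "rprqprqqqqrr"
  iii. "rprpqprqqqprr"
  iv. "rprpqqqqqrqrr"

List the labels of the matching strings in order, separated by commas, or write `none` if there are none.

i, ii

i → match
ii → match
iii → no match
iv → no match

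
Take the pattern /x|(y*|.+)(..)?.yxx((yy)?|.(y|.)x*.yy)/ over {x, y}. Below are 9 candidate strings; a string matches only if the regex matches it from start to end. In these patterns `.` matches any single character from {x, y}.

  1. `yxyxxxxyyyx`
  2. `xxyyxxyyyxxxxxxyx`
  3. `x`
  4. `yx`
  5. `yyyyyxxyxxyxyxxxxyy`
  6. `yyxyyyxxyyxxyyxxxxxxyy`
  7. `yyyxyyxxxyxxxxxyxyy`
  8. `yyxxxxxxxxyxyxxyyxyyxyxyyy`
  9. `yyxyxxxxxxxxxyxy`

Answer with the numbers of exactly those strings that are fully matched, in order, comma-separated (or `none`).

1 → no match
2 → no match
3 → match
4 → no match
5 → no match
6 → match
7 → no match
8 → no match
9 → no match

3, 6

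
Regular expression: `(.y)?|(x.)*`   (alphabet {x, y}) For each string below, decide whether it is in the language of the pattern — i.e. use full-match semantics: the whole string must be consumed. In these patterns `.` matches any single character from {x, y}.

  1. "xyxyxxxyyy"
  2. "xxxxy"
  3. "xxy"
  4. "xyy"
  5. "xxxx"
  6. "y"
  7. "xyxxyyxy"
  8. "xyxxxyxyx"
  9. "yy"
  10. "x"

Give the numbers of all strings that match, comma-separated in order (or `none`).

1 → no match
2 → no match
3 → no match
4 → no match
5 → match
6 → no match
7 → no match
8 → no match
9 → match
10 → no match

5, 9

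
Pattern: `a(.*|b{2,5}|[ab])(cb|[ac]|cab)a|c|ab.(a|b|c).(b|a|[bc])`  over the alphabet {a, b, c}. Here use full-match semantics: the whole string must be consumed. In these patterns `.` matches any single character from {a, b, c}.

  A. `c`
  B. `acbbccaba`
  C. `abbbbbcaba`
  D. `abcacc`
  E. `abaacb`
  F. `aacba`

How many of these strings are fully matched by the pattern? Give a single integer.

A. `c` → match
B. `acbbccaba` → match
C. `abbbbbcaba` → match
D. `abcacc` → match
E. `abaacb` → match
F. `aacba` → match
Total matched: 6

6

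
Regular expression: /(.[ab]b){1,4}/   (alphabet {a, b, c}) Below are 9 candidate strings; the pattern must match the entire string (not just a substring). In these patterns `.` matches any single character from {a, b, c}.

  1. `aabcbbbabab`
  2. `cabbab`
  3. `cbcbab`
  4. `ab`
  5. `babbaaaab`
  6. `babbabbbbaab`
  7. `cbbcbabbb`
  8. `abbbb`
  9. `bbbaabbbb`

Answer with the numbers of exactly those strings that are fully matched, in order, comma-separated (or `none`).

2, 6, 9

1 → no match
2 → match
3 → no match
4 → no match
5 → no match
6 → match
7 → no match
8 → no match
9 → match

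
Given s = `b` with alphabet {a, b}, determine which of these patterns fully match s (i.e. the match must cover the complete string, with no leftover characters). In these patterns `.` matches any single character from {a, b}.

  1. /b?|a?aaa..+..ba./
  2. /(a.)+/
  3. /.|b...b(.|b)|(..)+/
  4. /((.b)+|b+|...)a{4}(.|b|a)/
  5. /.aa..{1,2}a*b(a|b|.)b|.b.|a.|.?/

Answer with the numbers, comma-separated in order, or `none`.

1, 3, 5

1 → match
2 → no match — must start with `a`
3 → match
4 → no match
5 → match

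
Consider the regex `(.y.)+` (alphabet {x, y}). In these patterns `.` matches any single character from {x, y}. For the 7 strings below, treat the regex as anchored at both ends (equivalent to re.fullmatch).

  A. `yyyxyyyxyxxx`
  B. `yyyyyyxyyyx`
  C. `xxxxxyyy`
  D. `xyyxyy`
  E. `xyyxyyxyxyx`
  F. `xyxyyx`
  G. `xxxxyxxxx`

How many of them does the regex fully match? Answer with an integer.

A → no match
B → no match
C → no match
D → match
E → no match
F → match
G → no match
Total matched: 2

2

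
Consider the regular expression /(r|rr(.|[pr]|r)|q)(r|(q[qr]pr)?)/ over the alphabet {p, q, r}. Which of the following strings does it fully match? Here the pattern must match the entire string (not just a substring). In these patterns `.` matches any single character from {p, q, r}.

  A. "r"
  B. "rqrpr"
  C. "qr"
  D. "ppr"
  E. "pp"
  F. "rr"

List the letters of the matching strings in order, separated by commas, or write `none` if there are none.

A. "r" → match
B. "rqrpr" → match
C. "qr" → match
D. "ppr" → no match
E. "pp" → no match
F. "rr" → match

A, B, C, F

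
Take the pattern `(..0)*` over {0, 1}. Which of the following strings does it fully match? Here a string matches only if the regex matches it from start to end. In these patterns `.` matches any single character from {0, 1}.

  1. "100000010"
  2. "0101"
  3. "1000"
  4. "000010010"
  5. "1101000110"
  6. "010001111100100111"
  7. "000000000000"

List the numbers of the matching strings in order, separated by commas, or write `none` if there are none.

1, 4, 7

1. "100000010" → match
2. "0101" → no match
3. "1000" → no match
4. "000010010" → match
5. "1101000110" → no match
6 → no match
7. "000000000000" → match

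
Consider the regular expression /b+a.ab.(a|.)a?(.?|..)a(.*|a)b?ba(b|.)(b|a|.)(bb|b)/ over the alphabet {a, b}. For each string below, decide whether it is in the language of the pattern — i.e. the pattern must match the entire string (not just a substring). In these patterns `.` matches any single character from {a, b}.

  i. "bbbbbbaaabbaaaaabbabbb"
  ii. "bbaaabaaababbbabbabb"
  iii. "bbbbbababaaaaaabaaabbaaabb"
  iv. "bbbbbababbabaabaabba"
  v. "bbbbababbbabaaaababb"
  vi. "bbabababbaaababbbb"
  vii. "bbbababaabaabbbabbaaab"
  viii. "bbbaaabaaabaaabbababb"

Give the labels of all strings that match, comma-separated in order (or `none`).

i → match
ii → no match
iii → match
iv → no match
v → no match
vi → match
vii → match
viii → match

i, iii, vi, vii, viii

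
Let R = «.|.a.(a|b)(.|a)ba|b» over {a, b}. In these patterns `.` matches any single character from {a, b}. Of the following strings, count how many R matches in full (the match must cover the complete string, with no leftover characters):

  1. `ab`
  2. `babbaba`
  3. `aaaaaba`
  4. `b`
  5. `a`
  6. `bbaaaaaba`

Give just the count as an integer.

4

1 → no match
2 → match
3 → match
4 → match
5 → match
6 → no match
Total matched: 4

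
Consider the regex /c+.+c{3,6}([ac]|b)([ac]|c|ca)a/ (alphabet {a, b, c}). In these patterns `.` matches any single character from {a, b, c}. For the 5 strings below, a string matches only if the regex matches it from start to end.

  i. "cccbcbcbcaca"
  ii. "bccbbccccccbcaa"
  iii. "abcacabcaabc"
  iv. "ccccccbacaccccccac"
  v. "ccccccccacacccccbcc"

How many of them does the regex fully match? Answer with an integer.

0

i → no match
ii → no match — must start with "c"
iii → no match — must start with "c"
iv → no match — must end with "a"
v → no match — must end with "a"
Total matched: 0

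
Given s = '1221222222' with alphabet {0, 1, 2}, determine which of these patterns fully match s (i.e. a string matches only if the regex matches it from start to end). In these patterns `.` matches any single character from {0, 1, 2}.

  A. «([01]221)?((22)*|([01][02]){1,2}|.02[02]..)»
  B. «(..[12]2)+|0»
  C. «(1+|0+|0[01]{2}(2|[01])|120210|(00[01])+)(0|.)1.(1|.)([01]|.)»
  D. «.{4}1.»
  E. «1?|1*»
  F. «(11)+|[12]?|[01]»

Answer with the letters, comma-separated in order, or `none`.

A

A → match
B → no match
C → no match
D → no match
E → no match
F → no match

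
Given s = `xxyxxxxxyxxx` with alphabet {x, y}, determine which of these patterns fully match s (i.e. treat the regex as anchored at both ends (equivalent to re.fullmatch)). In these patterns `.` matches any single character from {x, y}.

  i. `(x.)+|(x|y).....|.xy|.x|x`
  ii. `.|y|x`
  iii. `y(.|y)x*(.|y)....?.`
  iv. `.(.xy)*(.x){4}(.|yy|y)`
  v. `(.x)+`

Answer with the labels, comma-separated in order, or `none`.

i → no match
ii → no match
iii → no match — must start with `y`
iv → no match
v → match

v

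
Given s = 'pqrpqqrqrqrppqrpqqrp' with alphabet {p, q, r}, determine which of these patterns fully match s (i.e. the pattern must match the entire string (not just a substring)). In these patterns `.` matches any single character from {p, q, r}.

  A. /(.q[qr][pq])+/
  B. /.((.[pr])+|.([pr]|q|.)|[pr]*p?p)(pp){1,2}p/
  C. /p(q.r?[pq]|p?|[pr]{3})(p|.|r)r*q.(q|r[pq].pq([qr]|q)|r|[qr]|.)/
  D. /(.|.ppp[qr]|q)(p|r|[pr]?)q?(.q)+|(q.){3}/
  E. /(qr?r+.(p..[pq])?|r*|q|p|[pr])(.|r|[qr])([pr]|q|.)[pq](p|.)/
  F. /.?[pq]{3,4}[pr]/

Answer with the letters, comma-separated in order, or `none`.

A → match
B → no match — must end with 'ppp'
C → no match
D → no match
E → no match
F → no match

A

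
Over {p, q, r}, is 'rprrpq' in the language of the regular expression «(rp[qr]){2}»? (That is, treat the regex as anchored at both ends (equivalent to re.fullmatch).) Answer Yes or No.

Yes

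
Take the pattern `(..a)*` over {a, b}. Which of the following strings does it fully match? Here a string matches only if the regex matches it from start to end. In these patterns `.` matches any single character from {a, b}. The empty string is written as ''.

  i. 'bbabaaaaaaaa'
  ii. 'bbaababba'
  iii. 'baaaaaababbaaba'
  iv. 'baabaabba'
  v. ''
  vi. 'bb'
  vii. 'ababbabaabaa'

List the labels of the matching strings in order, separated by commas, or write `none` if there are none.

i → match
ii → match
iii → match
iv → match
v → match
vi → no match
vii → match

i, ii, iii, iv, v, vii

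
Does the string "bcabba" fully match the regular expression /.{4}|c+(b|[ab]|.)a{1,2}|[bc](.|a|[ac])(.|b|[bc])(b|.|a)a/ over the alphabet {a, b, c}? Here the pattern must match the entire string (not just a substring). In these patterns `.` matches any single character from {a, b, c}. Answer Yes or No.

No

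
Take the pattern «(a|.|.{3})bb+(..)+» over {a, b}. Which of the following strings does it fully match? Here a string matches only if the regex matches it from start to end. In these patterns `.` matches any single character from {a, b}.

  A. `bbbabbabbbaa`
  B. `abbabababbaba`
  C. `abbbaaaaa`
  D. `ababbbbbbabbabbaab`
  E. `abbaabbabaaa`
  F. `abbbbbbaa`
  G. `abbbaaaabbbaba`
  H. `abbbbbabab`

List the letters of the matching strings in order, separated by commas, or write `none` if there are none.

B, C, D, F, G, H

A → no match
B → match
C → match
D → match
E → no match
F → match
G → match
H → match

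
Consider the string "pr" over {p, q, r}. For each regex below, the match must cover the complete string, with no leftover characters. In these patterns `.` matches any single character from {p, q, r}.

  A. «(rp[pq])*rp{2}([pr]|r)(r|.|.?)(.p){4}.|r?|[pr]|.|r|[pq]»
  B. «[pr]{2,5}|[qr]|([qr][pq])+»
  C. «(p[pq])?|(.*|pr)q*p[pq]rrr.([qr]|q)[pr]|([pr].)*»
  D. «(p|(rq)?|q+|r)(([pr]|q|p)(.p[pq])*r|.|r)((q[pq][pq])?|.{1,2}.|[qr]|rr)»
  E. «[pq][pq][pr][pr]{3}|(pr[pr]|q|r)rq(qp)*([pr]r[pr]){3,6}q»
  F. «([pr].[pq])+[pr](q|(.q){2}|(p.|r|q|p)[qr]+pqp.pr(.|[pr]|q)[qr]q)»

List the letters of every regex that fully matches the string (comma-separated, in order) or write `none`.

A → no match
B → match
C → match
D → match
E → no match
F → no match — must end with "q"

B, C, D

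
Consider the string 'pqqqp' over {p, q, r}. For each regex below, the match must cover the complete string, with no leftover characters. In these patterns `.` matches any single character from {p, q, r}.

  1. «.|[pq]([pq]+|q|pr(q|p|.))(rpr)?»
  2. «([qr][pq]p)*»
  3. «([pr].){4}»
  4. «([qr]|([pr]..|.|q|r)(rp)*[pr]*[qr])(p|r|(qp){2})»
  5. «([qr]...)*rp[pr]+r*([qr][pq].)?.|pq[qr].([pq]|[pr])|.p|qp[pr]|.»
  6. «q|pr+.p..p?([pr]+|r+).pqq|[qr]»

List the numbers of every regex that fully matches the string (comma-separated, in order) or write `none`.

1 → match
2 → no match
3 → no match
4 → match
5 → match
6 → no match

1, 4, 5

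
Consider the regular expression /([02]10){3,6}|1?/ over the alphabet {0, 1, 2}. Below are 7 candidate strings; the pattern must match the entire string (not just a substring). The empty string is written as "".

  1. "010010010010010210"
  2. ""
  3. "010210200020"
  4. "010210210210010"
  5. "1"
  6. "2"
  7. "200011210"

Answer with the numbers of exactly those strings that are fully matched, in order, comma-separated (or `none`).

1 → match
2 → match
3 → no match
4 → match
5 → match
6 → no match
7 → no match

1, 2, 4, 5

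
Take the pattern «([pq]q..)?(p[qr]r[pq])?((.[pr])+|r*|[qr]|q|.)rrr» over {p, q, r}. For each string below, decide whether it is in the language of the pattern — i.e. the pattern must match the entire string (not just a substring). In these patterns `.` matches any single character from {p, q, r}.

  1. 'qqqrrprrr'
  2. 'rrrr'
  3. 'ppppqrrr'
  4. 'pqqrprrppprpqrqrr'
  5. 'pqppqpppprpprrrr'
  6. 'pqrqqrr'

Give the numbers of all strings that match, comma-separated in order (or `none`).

1 → match
2 → match
3 → no match
4 → no match — must end with 'rrr'
5 → no match
6 → no match — must end with 'rrr'

1, 2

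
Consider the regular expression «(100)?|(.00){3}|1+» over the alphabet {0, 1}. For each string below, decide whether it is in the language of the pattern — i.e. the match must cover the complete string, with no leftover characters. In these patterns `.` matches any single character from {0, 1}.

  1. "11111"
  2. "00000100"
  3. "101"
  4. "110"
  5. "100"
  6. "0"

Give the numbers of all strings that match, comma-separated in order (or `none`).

1 → match
2 → no match
3 → no match
4 → no match
5 → match
6 → no match

1, 5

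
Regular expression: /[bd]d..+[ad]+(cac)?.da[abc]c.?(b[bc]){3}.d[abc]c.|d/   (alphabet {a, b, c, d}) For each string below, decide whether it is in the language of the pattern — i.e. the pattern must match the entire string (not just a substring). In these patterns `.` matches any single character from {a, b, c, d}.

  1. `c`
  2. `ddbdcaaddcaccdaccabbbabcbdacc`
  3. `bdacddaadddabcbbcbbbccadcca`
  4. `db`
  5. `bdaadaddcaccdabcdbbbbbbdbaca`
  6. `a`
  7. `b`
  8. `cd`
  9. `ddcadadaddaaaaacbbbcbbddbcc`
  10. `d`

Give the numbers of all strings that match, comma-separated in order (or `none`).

10

1 → no match
2 → no match
3 → no match
4 → no match
5 → no match
6 → no match
7 → no match
8 → no match
9 → no match
10 → match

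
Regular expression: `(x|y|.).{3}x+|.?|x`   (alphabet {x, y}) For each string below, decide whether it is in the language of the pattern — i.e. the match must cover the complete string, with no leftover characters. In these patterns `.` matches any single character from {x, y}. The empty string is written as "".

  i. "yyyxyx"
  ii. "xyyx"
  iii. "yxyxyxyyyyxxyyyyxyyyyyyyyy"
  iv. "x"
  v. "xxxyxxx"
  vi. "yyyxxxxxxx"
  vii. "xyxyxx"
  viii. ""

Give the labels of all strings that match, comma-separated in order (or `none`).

i → no match
ii → no match
iii → no match
iv → match
v → match
vi → match
vii → match
viii → match

iv, v, vi, vii, viii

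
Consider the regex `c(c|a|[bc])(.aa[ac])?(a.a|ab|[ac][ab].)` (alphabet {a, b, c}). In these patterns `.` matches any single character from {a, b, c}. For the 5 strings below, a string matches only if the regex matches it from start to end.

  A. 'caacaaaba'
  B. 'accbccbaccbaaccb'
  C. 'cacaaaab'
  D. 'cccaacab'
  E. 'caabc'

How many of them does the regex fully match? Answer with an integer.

3

A → no match
B → no match — must start with 'c'
C → match
D → match
E → match
Total matched: 3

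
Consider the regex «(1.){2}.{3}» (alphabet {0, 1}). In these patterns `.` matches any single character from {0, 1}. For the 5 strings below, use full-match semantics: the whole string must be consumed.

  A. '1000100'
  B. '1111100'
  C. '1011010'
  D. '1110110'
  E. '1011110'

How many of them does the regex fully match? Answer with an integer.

4

A → no match
B → match
C → match
D → match
E → match
Total matched: 4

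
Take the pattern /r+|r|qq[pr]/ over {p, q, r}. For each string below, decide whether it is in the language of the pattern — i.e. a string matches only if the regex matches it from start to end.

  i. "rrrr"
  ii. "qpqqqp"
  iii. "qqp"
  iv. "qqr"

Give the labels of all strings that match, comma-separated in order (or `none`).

i → match
ii → no match
iii → match
iv → match

i, iii, iv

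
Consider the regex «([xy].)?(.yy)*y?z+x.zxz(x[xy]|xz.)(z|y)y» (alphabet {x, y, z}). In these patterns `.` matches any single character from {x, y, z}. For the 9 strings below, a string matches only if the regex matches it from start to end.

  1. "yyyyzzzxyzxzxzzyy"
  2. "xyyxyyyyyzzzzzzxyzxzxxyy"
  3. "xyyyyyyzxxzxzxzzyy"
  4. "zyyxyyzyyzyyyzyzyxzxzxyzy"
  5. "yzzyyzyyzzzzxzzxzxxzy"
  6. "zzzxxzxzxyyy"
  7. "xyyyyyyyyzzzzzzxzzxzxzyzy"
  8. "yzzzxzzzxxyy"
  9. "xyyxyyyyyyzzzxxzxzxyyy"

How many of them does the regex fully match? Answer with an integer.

1 → match
2 → match
3 → match
4 → no match
5 → match
6 → match
7 → match
8 → no match
9 → match
Total matched: 7

7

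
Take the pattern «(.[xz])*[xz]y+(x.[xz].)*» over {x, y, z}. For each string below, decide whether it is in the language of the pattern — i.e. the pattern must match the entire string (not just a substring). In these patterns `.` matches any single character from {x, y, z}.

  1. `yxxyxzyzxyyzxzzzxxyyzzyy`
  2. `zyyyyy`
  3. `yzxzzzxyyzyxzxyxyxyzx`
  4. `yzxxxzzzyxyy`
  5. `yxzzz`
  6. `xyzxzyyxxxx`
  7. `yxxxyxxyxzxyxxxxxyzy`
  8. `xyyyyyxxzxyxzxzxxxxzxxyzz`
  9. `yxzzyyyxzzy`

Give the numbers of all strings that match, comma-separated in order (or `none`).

1 → no match
2 → match
3 → no match
4 → no match
5 → no match
6 → no match
7 → match
8 → no match
9 → no match

2, 7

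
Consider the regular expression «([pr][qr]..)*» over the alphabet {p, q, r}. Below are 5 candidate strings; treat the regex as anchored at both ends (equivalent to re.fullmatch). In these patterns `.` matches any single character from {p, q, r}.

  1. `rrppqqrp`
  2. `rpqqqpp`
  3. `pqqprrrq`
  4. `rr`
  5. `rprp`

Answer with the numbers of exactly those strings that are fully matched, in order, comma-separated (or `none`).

1. `rrppqqrp` → no match
2. `rpqqqpp` → no match
3. `pqqprrrq` → match
4. `rr` → no match
5. `rprp` → no match

3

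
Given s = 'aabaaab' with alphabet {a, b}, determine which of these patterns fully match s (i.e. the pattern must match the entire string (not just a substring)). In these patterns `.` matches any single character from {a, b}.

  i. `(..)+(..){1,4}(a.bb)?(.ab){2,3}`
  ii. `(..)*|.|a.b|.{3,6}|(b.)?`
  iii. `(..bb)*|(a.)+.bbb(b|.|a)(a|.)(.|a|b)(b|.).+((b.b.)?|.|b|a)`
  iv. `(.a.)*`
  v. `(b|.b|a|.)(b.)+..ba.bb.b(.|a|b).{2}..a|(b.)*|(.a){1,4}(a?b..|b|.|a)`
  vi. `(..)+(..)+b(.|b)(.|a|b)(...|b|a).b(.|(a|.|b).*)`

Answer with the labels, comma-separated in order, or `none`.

v

i → no match
ii → no match
iii → no match
iv → no match
v → match
vi → no match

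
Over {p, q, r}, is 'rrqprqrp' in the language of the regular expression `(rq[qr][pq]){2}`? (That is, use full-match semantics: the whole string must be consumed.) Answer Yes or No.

Every match must start with 'rq', but 'rrqprqrp' does not.

No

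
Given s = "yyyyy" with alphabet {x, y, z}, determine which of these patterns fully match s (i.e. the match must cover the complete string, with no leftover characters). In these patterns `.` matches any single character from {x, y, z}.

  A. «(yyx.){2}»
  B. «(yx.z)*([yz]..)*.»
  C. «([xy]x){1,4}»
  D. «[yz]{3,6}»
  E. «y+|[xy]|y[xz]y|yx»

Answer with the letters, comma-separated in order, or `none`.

A → no match — must start with "yyx"
B → no match
C → no match — must end with "x"
D → match
E → match

D, E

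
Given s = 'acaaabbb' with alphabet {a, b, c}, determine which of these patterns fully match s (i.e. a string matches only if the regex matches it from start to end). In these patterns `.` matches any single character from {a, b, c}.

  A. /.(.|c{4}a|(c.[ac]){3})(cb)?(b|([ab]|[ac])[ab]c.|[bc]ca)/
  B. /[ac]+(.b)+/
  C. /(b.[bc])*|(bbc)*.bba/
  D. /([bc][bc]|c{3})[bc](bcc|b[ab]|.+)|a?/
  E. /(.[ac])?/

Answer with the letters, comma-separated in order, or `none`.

A → no match
B → match
C → no match
D → no match
E → no match

B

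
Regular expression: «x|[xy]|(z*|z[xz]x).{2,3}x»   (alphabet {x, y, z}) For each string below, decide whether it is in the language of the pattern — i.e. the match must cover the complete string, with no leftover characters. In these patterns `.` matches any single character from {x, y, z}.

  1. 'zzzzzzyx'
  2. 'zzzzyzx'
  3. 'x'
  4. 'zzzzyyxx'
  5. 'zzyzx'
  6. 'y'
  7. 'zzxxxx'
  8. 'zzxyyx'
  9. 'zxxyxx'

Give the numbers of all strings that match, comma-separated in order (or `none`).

1, 2, 3, 4, 5, 6, 7, 8, 9

1 → match
2 → match
3 → match
4 → match
5 → match
6 → match
7 → match
8 → match
9 → match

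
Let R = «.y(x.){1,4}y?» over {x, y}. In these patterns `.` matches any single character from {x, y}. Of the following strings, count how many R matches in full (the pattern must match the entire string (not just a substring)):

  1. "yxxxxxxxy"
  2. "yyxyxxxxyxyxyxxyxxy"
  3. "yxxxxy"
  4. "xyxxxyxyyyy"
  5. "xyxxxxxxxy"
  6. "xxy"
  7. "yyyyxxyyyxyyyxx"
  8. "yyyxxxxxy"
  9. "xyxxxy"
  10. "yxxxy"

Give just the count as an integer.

1 → no match
2 → no match
3 → no match
4 → no match
5 → match
6 → no match
7 → no match
8 → no match
9 → match
10 → no match
Total matched: 2

2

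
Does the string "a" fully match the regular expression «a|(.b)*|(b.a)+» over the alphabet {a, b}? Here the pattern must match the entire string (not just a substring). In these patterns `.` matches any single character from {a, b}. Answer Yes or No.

Yes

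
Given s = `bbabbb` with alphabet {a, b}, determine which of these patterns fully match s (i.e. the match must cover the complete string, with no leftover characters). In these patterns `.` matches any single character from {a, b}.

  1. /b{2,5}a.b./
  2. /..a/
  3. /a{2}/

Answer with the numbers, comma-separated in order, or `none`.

1

1 → match
2 → no match — must end with `a`
3 → no match — must start with `a`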